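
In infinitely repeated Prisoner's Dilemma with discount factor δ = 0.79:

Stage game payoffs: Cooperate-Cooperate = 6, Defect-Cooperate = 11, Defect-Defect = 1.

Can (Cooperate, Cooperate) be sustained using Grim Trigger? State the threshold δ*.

δ* = 0.5; since δ = 0.79 ≥ 0.5, cooperation can be sustained

Work:
For Grim Trigger:
Cooperate forever: 6/(1-δ)
Defect then punished: 11 + 1·δ/(1-δ)
Need: 6/(1-δ) ≥ 11 + 1·δ/(1-δ)
Solving: δ ≥ (T-R)/(T-P) = (11-6)/(11-1) = 0.5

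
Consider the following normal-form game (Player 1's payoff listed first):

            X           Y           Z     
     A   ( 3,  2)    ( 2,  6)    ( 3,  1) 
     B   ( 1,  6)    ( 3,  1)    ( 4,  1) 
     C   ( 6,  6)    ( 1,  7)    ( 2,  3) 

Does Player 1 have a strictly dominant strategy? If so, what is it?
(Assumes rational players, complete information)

No strictly dominant strategy exists for Player 1

Work:
A strategy strictly dominates another if it gives a strictly higher payoff against every opponent action. Compare each pair of P1's strategies column-by-column:
  A vs B: [3 vs 1, 2 vs 3, 3 vs 4] → A does not strictly dominate B (column Y: 2 ≤ 3)
  A vs C: [3 vs 6, 2 vs 1, 3 vs 2] → A does not strictly dominate C (column X: 3 ≤ 6)
  B vs A: [1 vs 3, 3 vs 2, 4 vs 3] → B does not strictly dominate A (column X: 1 ≤ 3)
  B vs C: [1 vs 6, 3 vs 1, 4 vs 2] → B does not strictly dominate C (column X: 1 ≤ 6)
  C vs A: [6 vs 3, 1 vs 2, 2 vs 3] → C does not strictly dominate A (column Y: 1 ≤ 2)
  C vs B: [6 vs 1, 1 vs 3, 2 vs 4] → C does not strictly dominate B (column Y: 1 ≤ 3)
No single strategy strictly dominates all others → no strictly dominant strategy.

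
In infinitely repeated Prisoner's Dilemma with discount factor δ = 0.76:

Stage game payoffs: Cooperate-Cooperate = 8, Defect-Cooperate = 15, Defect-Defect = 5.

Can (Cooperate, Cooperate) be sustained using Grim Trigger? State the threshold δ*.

δ* = 0.7; since δ = 0.76 ≥ 0.7, cooperation can be sustained

Work:
For Grim Trigger:
Cooperate forever: 8/(1-δ)
Defect then punished: 15 + 5·δ/(1-δ)
Need: 8/(1-δ) ≥ 15 + 5·δ/(1-δ)
Solving: δ ≥ (T-R)/(T-P) = (15-8)/(15-5) = 0.7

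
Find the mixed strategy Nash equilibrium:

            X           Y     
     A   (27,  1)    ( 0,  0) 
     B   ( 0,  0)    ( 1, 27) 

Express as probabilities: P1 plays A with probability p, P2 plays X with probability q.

p = 0.9643, q = 0.0357

Work:
Find probabilities that make opponent indifferent:
P2 chooses q to make P1 indifferent between A and B
P1 chooses p to make P2 indifferent between X and Y
Mixed NE: P1 plays (A: 0.9643, B: 0.0357), P2 plays (X: 0.0357, Y: 0.9643)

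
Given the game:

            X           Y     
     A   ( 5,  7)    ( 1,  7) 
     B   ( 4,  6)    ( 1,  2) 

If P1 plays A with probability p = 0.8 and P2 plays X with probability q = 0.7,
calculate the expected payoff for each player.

E[P1] = 3.66, E[P2] = 6.56

Work:
E[P1] = p·q·π₁(A,X) + p·(1-q)·π₁(A,Y) + (1-p)·q·π₁(B,X) + (1-p)·(1-q)·π₁(B,Y)
= 0.8·0.7·5 + 0.8·0.3·1 + 0.2·0.7·4 + 0.2·0.3·1
= 3.66

E[P2] = 6.56 (similar calculation)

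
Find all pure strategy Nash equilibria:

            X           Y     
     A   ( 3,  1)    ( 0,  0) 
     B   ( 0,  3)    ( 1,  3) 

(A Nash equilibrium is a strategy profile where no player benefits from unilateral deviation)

Nash equilibrium: (A, X), (B, Y)

Work:
Best responses:
  P1 vs X: payoffs [3, 0] → best response A (payoff 3)
  P1 vs Y: payoffs [0, 1] → best response B (payoff 1)
  P2 vs A: payoffs [1, 0] → best response X (payoff 1)
  P2 vs B: payoffs [3, 3] → best response X/Y (payoff 3)
Mutual best responses: (A,X), (B,Y) → Nash equilibria.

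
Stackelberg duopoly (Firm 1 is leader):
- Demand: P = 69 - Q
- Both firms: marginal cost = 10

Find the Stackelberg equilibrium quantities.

q₁* (leader) = 29.5, q₂* (follower) = 14.75

Work:
Follower's reaction: q₂ = (a - c - q₁)/2
Leader substitutes: π₁ = q₁·(a - q₁ - (a-c-q₁)/2 - c)
FOC: q₁* = (69 - 10)/2 = 29.50
Then: q₂* = (69 - 10 - 29.5)/2 = 14.75
Leader has first-mover advantage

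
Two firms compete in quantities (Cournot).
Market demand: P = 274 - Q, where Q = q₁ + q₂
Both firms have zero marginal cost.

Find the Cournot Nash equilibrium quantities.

q₁* = q₂* = 91.33; P* = 91.33

Work:
Profit: π_i = P·q_i = (a - q_i - q_j)·q_i
FOC: ∂π_i/∂q_i = a - 2q_i - q_j = 0
Reaction function: q_i = (274 - q_j)/2
Symmetry: q* = 274/3 = 91.33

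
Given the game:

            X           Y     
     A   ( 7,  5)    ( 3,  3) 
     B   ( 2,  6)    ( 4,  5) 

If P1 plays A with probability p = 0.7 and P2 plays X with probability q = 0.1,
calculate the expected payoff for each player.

E[P1] = 3.52, E[P2] = 3.77

Work:
E[P1] = p·q·π₁(A,X) + p·(1-q)·π₁(A,Y) + (1-p)·q·π₁(B,X) + (1-p)·(1-q)·π₁(B,Y)
= 0.7·0.1·7 + 0.7·0.9·3 + 0.3·0.1·2 + 0.3·0.9·4
= 3.52

E[P2] = 3.77 (similar calculation)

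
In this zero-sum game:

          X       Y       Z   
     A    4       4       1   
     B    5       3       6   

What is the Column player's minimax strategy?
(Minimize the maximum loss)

Column should play Y, value = 4

Work:
Column player minimizes Row's maximum payoff:
Column X: max payoff to Row = 5
Column Y: max payoff to Row = 4
Column Z: max payoff to Row = 6
Minimum is 4, achieved by column Y.
Minimax strategy: Y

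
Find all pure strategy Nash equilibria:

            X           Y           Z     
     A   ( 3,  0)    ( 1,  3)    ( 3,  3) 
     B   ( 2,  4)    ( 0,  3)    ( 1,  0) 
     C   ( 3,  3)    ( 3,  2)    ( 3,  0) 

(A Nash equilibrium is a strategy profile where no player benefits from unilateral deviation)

Nash equilibrium: (A, Z), (C, X)

Work:
Best responses:
  P1 vs X: payoffs [3, 2, 3] → best response A/C (payoff 3)
  P1 vs Y: payoffs [1, 0, 3] → best response C (payoff 3)
  P1 vs Z: payoffs [3, 1, 3] → best response A/C (payoff 3)
  P2 vs A: payoffs [0, 3, 3] → best response Y/Z (payoff 3)
  P2 vs B: payoffs [4, 3, 0] → best response X (payoff 4)
  P2 vs C: payoffs [3, 2, 0] → best response X (payoff 3)
Mutual best responses: (A,Z), (C,X) → Nash equilibria.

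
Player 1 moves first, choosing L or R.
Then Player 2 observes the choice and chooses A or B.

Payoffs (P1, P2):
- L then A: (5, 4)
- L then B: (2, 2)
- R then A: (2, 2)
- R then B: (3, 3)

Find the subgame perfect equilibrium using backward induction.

P1 plays L, P2 plays A after L and B after R; Payoff (5, 4)

Work:
Backward induction:
After L: P2 chooses A → P1 gets 5
After R: P2 chooses B → P1 gets 3
P1 chooses L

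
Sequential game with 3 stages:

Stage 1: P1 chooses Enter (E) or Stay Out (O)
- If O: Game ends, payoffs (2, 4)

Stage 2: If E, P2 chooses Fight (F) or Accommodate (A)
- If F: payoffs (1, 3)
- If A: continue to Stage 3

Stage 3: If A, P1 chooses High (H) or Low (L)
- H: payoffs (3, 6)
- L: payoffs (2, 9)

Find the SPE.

SPE: (E, A, H); Outcome (3, 6)

Work:
Stage 3: P1 chooses H (3 vs 2)
Stage 2: P2: F->3, A->6 (anticipating H). Choose A
Stage 1: P1: O->2, E->3 (anticipating A, H). Choose E
SPE path: E -> A -> H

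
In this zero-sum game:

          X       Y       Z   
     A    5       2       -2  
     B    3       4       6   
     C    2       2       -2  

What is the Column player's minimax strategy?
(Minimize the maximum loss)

Column should play Y, value = 4

Work:
Column player minimizes Row's maximum payoff:
Column X: max payoff to Row = 5
Column Y: max payoff to Row = 4
Column Z: max payoff to Row = 6
Minimum is 4, achieved by column Y.
Minimax strategy: Y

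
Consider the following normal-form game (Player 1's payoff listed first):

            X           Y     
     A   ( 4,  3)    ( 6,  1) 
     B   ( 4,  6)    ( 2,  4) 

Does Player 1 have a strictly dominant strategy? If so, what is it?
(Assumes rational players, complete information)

No strictly dominant strategy exists for Player 1

Work:
A strategy strictly dominates another if it gives a strictly higher payoff against every opponent action. Compare each pair of P1's strategies column-by-column:
  A vs B: [4 vs 4, 6 vs 2] → A does not strictly dominate B (column X: 4 ≤ 4)
  B vs A: [4 vs 4, 2 vs 6] → B does not strictly dominate A (column X: 4 ≤ 4)
No single strategy strictly dominates all others → no strictly dominant strategy.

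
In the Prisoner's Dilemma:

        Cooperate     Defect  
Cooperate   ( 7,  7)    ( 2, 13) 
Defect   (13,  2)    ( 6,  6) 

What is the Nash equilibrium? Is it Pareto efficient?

(Defect, Defect) is NE; not Pareto efficient

Work:
Defect dominates Cooperate for both players:
If P2 cooperates: Defect (13) > Cooperate (7)
If P2 defects: Defect (6) > Cooperate (2)
NE: (Defect, Defect) with payoff (6, 6)
But (Cooperate, Cooperate) = (7, 7) Pareto dominates (6, 6)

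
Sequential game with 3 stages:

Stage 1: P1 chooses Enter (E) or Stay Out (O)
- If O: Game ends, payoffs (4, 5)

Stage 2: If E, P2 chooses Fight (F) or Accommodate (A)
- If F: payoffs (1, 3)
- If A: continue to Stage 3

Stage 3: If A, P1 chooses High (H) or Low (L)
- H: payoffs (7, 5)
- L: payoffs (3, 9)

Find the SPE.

SPE: (E, A, H); Outcome (7, 5)

Work:
Stage 3: P1 chooses H (7 vs 3)
Stage 2: P2: F->3, A->5 (anticipating H). Choose A
Stage 1: P1: O->4, E->7 (anticipating A, H). Choose E
SPE path: E -> A -> H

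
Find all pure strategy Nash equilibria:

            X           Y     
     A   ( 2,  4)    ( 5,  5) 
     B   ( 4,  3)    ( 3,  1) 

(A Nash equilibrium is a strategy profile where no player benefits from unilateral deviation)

Nash equilibrium: (A, Y), (B, X)

Work:
Best responses:
  P1 vs X: payoffs [2, 4] → best response B (payoff 4)
  P1 vs Y: payoffs [5, 3] → best response A (payoff 5)
  P2 vs A: payoffs [4, 5] → best response Y (payoff 5)
  P2 vs B: payoffs [3, 1] → best response X (payoff 3)
Mutual best responses: (A,Y), (B,X) → Nash equilibria.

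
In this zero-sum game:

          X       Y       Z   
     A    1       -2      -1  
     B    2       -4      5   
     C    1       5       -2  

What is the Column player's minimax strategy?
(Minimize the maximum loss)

Column should play X, value = 2

Work:
Column player minimizes Row's maximum payoff:
Column X: max payoff to Row = 2
Column Y: max payoff to Row = 5
Column Z: max payoff to Row = 5
Minimum is 2, achieved by column X.
Minimax strategy: X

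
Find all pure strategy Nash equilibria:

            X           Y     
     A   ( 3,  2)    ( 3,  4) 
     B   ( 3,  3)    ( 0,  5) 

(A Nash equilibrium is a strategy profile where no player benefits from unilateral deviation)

Nash equilibrium: (A, Y)

Work:
Best responses:
  P1 vs X: payoffs [3, 3] → best response A/B (payoff 3)
  P1 vs Y: payoffs [3, 0] → best response A (payoff 3)
  P2 vs A: payoffs [2, 4] → best response Y (payoff 4)
  P2 vs B: payoffs [3, 5] → best response Y (payoff 5)
Mutual best responses: (A,Y) → Nash equilibria.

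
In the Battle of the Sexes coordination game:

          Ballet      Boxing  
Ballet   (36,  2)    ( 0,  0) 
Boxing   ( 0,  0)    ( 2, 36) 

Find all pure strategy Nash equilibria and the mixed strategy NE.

Pure NE: (Ballet, Ballet) and (Boxing, Boxing); Mixed NE: p = 0.9474, q = 0.0526

Work:
Check pure NE:
(Ballet, Ballet): (36, 2) - no unilateral deviation beneficial
(Boxing, Boxing): (2, 36) - no unilateral deviation beneficial
Mixed NE: P1 plays Ballet with p = 0.9474, P2 plays Ballet with q = 0.0526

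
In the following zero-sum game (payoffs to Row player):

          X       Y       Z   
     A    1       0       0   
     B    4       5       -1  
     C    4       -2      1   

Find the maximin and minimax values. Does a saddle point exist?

Maximin = 0, Minimax = 1, Saddle: False

Work:
Row minimums: [0, -1, -2] → maximin = 0
Column maximums: [4, 5, 1] → minimax = 1
No saddle point (maximin ≠ minimax). Mixed strategy needed.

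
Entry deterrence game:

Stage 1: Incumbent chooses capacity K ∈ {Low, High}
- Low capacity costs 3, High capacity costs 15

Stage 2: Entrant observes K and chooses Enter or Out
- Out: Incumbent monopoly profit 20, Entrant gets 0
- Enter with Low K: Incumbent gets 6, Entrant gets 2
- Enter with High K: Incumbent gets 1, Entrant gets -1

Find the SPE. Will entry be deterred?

SPE: (High, Enter|Low, Out|High); Entry deterred. Incumbent net profit = 5

Work:
After Low K: Entrant enters (2 > 0)
After High K: Entrant stays out (-1 < 0)
Incumbent: Low → 6−3=3, High → 20−15=5
Incumbent chooses High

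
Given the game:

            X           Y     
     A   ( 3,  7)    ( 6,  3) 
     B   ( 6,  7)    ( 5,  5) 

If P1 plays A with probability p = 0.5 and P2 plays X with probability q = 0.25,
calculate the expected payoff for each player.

E[P1] = 5.25, E[P2] = 4.75

Work:
E[P1] = p·q·π₁(A,X) + p·(1-q)·π₁(A,Y) + (1-p)·q·π₁(B,X) + (1-p)·(1-q)·π₁(B,Y)
= 0.5·0.25·3 + 0.5·0.75·6 + 0.5·0.25·6 + 0.5·0.75·5
= 5.25

E[P2] = 4.75 (similar calculation)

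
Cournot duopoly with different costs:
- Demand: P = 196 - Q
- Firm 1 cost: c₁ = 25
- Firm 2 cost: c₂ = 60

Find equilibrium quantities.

q₁* = 68.67, q₂* = 33.67

Work:
Reaction: q₁ = (196 - 25 - q₂)/2
Reaction: q₂ = (196 - 60 - q₁)/2
Solve simultaneously:
q₁* = (196 - 2×25 + 60)/3 = 68.67
q₂* = (196 - 2×60 + 25)/3 = 33.67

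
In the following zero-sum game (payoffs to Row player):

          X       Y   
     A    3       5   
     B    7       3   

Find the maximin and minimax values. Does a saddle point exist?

Maximin = 3, Minimax = 5, Saddle: False

Work:
Row minimums: [3, 3] → maximin = 3
Column maximums: [7, 5] → minimax = 5
No saddle point (maximin ≠ minimax). Mixed strategy needed.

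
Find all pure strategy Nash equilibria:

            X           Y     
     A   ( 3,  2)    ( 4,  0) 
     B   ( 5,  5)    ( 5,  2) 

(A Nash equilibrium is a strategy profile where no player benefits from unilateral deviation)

Nash equilibrium: (B, X)

Work:
Best responses:
  P1 vs X: payoffs [3, 5] → best response B (payoff 5)
  P1 vs Y: payoffs [4, 5] → best response B (payoff 5)
  P2 vs A: payoffs [2, 0] → best response X (payoff 2)
  P2 vs B: payoffs [5, 2] → best response X (payoff 5)
Mutual best responses: (B,X) → Nash equilibria.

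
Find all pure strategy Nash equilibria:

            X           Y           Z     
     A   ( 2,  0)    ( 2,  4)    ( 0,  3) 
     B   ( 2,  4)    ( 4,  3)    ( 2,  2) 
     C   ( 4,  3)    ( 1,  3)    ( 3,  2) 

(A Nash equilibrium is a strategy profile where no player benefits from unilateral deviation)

Nash equilibrium: (C, X)

Work:
Best responses:
  P1 vs X: payoffs [2, 2, 4] → best response C (payoff 4)
  P1 vs Y: payoffs [2, 4, 1] → best response B (payoff 4)
  P1 vs Z: payoffs [0, 2, 3] → best response C (payoff 3)
  P2 vs A: payoffs [0, 4, 3] → best response Y (payoff 4)
  P2 vs B: payoffs [4, 3, 2] → best response X (payoff 4)
  P2 vs C: payoffs [3, 3, 2] → best response X/Y (payoff 3)
Mutual best responses: (C,X) → Nash equilibria.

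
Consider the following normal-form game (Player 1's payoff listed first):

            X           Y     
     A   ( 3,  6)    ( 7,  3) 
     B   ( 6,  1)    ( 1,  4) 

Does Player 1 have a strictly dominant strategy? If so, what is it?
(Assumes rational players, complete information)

No strictly dominant strategy exists for Player 1

Work:
A strategy strictly dominates another if it gives a strictly higher payoff against every opponent action. Compare each pair of P1's strategies column-by-column:
  A vs B: [3 vs 6, 7 vs 1] → A does not strictly dominate B (column X: 3 ≤ 6)
  B vs A: [6 vs 3, 1 vs 7] → B does not strictly dominate A (column Y: 1 ≤ 7)
No single strategy strictly dominates all others → no strictly dominant strategy.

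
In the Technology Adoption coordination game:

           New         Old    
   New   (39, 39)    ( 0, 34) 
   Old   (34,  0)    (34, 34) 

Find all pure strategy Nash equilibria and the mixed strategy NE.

Pure NE: (New, New) and (Old, Old); Mixed NE: p = 0.8718, q = 0.8718

Work:
Check pure NE:
(New, New): (39, 39) - no unilateral deviation beneficial
(Old, Old): (34, 34) - no unilateral deviation beneficial
Mixed NE: P1 plays New with p = 0.8718, P2 plays New with q = 0.8718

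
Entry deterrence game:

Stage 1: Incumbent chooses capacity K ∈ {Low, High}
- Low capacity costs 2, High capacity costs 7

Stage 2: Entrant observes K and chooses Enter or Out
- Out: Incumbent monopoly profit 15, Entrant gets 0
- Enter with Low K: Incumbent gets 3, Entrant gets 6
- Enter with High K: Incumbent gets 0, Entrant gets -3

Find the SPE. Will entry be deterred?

SPE: (High, Enter|Low, Out|High); Entry deterred. Incumbent net profit = 8

Work:
After Low K: Entrant enters (6 > 0)
After High K: Entrant stays out (-3 < 0)
Incumbent: Low → 3−2=1, High → 15−7=8
Incumbent chooses High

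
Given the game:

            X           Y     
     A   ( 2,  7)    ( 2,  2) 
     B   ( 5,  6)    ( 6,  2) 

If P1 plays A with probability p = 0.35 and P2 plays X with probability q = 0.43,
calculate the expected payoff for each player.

E[P1] = 4.3205, E[P2] = 3.8705

Work:
E[P1] = p·q·π₁(A,X) + p·(1-q)·π₁(A,Y) + (1-p)·q·π₁(B,X) + (1-p)·(1-q)·π₁(B,Y)
= 0.35·0.43·2 + 0.35·0.57·2 + 0.65·0.43·5 + 0.65·0.57·6
= 4.3205

E[P2] = 3.8705 (similar calculation)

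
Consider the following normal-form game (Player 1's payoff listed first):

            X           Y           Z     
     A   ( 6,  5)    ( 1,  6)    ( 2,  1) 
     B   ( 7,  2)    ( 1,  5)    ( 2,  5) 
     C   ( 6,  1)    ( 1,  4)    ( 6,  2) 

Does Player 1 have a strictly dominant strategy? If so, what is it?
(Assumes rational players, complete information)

No strictly dominant strategy exists for Player 1

Work:
A strategy strictly dominates another if it gives a strictly higher payoff against every opponent action. Compare each pair of P1's strategies column-by-column:
  A vs B: [6 vs 7, 1 vs 1, 2 vs 2] → A does not strictly dominate B (column X: 6 ≤ 7)
  A vs C: [6 vs 6, 1 vs 1, 2 vs 6] → A does not strictly dominate C (column X: 6 ≤ 6)
  B vs A: [7 vs 6, 1 vs 1, 2 vs 2] → B does not strictly dominate A (column Y: 1 ≤ 1)
  B vs C: [7 vs 6, 1 vs 1, 2 vs 6] → B does not strictly dominate C (column Y: 1 ≤ 1)
  C vs A: [6 vs 6, 1 vs 1, 6 vs 2] → C does not strictly dominate A (column X: 6 ≤ 6)
  C vs B: [6 vs 7, 1 vs 1, 6 vs 2] → C does not strictly dominate B (column X: 6 ≤ 7)
No single strategy strictly dominates all others → no strictly dominant strategy.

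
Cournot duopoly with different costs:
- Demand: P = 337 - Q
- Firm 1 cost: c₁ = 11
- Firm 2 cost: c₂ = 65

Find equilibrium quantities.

q₁* = 126.67, q₂* = 72.67

Work:
Reaction: q₁ = (337 - 11 - q₂)/2
Reaction: q₂ = (337 - 65 - q₁)/2
Solve simultaneously:
q₁* = (337 - 2×11 + 65)/3 = 126.67
q₂* = (337 - 2×65 + 11)/3 = 72.67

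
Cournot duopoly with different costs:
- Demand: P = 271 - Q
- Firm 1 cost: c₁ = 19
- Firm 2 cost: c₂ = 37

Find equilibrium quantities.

q₁* = 90.0, q₂* = 72.0

Work:
Reaction: q₁ = (271 - 19 - q₂)/2
Reaction: q₂ = (271 - 37 - q₁)/2
Solve simultaneously:
q₁* = (271 - 2×19 + 37)/3 = 90.0
q₂* = (271 - 2×37 + 19)/3 = 72.0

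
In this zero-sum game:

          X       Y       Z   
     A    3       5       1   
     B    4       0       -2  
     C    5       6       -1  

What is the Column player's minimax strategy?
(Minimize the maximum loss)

Column should play Z, value = 1

Work:
Column player minimizes Row's maximum payoff:
Column X: max payoff to Row = 5
Column Y: max payoff to Row = 6
Column Z: max payoff to Row = 1
Minimum is 1, achieved by column Z.
Minimax strategy: Z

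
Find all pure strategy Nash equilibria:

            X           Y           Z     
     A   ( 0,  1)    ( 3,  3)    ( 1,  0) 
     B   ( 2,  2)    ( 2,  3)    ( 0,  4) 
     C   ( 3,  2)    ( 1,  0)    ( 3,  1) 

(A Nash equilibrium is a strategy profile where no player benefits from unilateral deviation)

Nash equilibrium: (A, Y), (C, X)

Work:
Best responses:
  P1 vs X: payoffs [0, 2, 3] → best response C (payoff 3)
  P1 vs Y: payoffs [3, 2, 1] → best response A (payoff 3)
  P1 vs Z: payoffs [1, 0, 3] → best response C (payoff 3)
  P2 vs A: payoffs [1, 3, 0] → best response Y (payoff 3)
  P2 vs B: payoffs [2, 3, 4] → best response Z (payoff 4)
  P2 vs C: payoffs [2, 0, 1] → best response X (payoff 2)
Mutual best responses: (A,Y), (C,X) → Nash equilibria.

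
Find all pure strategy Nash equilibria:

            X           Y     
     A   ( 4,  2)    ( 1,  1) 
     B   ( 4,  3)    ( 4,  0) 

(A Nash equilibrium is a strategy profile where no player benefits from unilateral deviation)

Nash equilibrium: (A, X), (B, X)

Work:
Best responses:
  P1 vs X: payoffs [4, 4] → best response A/B (payoff 4)
  P1 vs Y: payoffs [1, 4] → best response B (payoff 4)
  P2 vs A: payoffs [2, 1] → best response X (payoff 2)
  P2 vs B: payoffs [3, 0] → best response X (payoff 3)
Mutual best responses: (A,X), (B,X) → Nash equilibria.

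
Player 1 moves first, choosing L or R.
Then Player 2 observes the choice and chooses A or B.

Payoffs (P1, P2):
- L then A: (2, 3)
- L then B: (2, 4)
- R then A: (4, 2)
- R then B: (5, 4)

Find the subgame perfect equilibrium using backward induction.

P1 plays R, P2 plays B after L and B after R; Payoff (5, 4)

Work:
Backward induction:
After L: P2 chooses B → P1 gets 2
After R: P2 chooses B → P1 gets 5
P1 chooses R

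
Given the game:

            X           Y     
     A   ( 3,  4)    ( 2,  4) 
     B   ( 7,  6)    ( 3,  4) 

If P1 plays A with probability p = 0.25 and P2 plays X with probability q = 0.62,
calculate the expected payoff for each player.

E[P1] = 4.765, E[P2] = 4.93

Work:
E[P1] = p·q·π₁(A,X) + p·(1-q)·π₁(A,Y) + (1-p)·q·π₁(B,X) + (1-p)·(1-q)·π₁(B,Y)
= 0.25·0.62·3 + 0.25·0.38·2 + 0.75·0.62·7 + 0.75·0.38·3
= 4.765

E[P2] = 4.93 (similar calculation)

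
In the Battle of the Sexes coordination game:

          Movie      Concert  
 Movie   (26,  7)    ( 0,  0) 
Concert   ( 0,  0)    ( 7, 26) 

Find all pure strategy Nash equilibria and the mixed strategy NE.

Pure NE: (Movie, Movie) and (Concert, Concert); Mixed NE: p = 0.7879, q = 0.2121

Work:
Check pure NE:
(Movie, Movie): (26, 7) - no unilateral deviation beneficial
(Concert, Concert): (7, 26) - no unilateral deviation beneficial
Mixed NE: P1 plays Movie with p = 0.7879, P2 plays Movie with q = 0.2121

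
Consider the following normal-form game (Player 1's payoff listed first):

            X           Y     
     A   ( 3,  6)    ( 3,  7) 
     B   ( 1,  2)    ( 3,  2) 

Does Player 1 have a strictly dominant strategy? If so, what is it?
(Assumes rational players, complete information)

No strictly dominant strategy exists for Player 1

Work:
A strategy strictly dominates another if it gives a strictly higher payoff against every opponent action. Compare each pair of P1's strategies column-by-column:
  A vs B: [3 vs 1, 3 vs 3] → A does not strictly dominate B (column Y: 3 ≤ 3)
  B vs A: [1 vs 3, 3 vs 3] → B does not strictly dominate A (column X: 1 ≤ 3)
No single strategy strictly dominates all others → no strictly dominant strategy.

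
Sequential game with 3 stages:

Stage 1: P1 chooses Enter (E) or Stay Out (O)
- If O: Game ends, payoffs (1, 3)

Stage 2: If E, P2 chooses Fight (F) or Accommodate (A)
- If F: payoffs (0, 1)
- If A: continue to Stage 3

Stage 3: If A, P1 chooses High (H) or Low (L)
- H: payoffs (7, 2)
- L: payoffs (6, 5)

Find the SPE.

SPE: (E, A, H); Outcome (7, 2)

Work:
Stage 3: P1 chooses H (7 vs 6)
Stage 2: P2: F->1, A->2 (anticipating H). Choose A
Stage 1: P1: O->1, E->7 (anticipating A, H). Choose E
SPE path: E -> A -> H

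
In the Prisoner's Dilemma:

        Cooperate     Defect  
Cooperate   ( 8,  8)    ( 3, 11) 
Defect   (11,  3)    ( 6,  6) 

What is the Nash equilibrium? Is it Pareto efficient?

(Defect, Defect) is NE; not Pareto efficient

Work:
Defect dominates Cooperate for both players:
If P2 cooperates: Defect (11) > Cooperate (8)
If P2 defects: Defect (6) > Cooperate (3)
NE: (Defect, Defect) with payoff (6, 6)
But (Cooperate, Cooperate) = (8, 8) Pareto dominates (6, 6)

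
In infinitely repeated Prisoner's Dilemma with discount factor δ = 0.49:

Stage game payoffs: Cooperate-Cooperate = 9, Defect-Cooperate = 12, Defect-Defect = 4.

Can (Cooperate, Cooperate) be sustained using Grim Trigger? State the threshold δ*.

δ* = 0.375; since δ = 0.49 ≥ 0.375, cooperation can be sustained

Work:
For Grim Trigger:
Cooperate forever: 9/(1-δ)
Defect then punished: 12 + 4·δ/(1-δ)
Need: 9/(1-δ) ≥ 12 + 4·δ/(1-δ)
Solving: δ ≥ (T-R)/(T-P) = (12-9)/(12-4) = 0.375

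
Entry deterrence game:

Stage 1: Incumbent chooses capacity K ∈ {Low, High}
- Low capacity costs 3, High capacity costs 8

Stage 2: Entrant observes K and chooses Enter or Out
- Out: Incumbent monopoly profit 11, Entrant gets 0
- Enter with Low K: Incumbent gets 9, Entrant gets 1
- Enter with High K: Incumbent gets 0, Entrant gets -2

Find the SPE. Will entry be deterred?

SPE: (Low, Enter|Low, Out|High); Entry not deterred. Incumbent net profit = 6, Entrant gets 1

Work:
After Low K: Entrant enters (1 > 0)
After High K: Entrant stays out (-2 < 0)
Incumbent: Low → 9−3=6, High → 11−8=3
Incumbent chooses Low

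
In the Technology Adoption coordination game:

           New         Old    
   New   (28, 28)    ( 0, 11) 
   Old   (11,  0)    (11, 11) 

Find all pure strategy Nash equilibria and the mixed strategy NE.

Pure NE: (New, New) and (Old, Old); Mixed NE: p = 0.3929, q = 0.3929

Work:
Check pure NE:
(New, New): (28, 28) - no unilateral deviation beneficial
(Old, Old): (11, 11) - no unilateral deviation beneficial
Mixed NE: P1 plays New with p = 0.3929, P2 plays New with q = 0.3929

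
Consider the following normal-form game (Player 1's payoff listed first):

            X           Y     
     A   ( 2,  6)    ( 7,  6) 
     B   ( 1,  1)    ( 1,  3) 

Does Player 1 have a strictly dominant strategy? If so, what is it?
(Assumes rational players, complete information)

Yes, Player 1's strictly dominant strategy is A

Work:
A strategy strictly dominates another if it gives a strictly higher payoff against every opponent action. Compare each pair of P1's strategies column-by-column:
  A vs B: [2 vs 1, 7 vs 1] → A strictly dominates B
  B vs A: [1 vs 2, 1 vs 7] → B does not strictly dominate A (column X: 1 ≤ 2)
A strictly dominates every other strategy → strictly dominant.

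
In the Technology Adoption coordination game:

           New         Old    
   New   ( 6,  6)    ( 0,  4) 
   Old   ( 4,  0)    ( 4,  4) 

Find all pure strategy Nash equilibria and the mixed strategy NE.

Pure NE: (New, New) and (Old, Old); Mixed NE: p = 0.6667, q = 0.6667

Work:
Check pure NE:
(New, New): (6, 6) - no unilateral deviation beneficial
(Old, Old): (4, 4) - no unilateral deviation beneficial
Mixed NE: P1 plays New with p = 0.6667, P2 plays New with q = 0.6667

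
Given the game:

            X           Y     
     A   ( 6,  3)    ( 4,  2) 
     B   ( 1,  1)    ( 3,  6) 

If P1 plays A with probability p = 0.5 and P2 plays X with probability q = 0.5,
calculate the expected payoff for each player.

E[P1] = 3.5, E[P2] = 3.0

Work:
E[P1] = p·q·π₁(A,X) + p·(1-q)·π₁(A,Y) + (1-p)·q·π₁(B,X) + (1-p)·(1-q)·π₁(B,Y)
= 0.5·0.5·6 + 0.5·0.5·4 + 0.5·0.5·1 + 0.5·0.5·3
= 3.5

E[P2] = 3.0 (similar calculation)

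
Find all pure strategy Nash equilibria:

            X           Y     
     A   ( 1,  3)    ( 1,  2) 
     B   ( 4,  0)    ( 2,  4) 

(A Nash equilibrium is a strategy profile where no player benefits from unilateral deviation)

Nash equilibrium: (B, Y)

Work:
Best responses:
  P1 vs X: payoffs [1, 4] → best response B (payoff 4)
  P1 vs Y: payoffs [1, 2] → best response B (payoff 2)
  P2 vs A: payoffs [3, 2] → best response X (payoff 3)
  P2 vs B: payoffs [0, 4] → best response Y (payoff 4)
Mutual best responses: (B,Y) → Nash equilibria.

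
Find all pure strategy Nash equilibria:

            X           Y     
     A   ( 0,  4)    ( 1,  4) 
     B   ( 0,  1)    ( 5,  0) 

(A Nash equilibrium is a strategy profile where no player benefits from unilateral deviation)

Nash equilibrium: (A, X), (B, X)

Work:
Best responses:
  P1 vs X: payoffs [0, 0] → best response A/B (payoff 0)
  P1 vs Y: payoffs [1, 5] → best response B (payoff 5)
  P2 vs A: payoffs [4, 4] → best response X/Y (payoff 4)
  P2 vs B: payoffs [1, 0] → best response X (payoff 1)
Mutual best responses: (A,X), (B,X) → Nash equilibria.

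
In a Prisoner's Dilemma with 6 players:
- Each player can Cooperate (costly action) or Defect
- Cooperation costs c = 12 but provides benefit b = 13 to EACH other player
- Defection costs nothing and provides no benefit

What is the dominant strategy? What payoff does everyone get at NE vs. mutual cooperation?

Dominant: Defect; NE payoff = 0; Coop payoff = 53

Work:
Defect dominates (saves cost c = 12, benefit to others is external)
NE: All defect → everyone gets 0
If all cooperate: each receives (5)×13 - 12 = 53
Social dilemma: 53 > 0 but NE gives 0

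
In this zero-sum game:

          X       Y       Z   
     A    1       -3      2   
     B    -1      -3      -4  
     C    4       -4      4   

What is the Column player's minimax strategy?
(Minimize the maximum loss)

Column should play Y, value = -3

Work:
Column player minimizes Row's maximum payoff:
Column X: max payoff to Row = 4
Column Y: max payoff to Row = -3
Column Z: max payoff to Row = 4
Minimum is -3, achieved by column Y.
Minimax strategy: Y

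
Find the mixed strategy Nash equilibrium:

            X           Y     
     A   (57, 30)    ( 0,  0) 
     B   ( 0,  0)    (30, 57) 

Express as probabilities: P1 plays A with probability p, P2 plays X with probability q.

p = 0.6552, q = 0.3448

Work:
Find probabilities that make opponent indifferent:
P2 chooses q to make P1 indifferent between A and B
P1 chooses p to make P2 indifferent between X and Y
Mixed NE: P1 plays (A: 0.6552, B: 0.3448), P2 plays (X: 0.3448, Y: 0.6552)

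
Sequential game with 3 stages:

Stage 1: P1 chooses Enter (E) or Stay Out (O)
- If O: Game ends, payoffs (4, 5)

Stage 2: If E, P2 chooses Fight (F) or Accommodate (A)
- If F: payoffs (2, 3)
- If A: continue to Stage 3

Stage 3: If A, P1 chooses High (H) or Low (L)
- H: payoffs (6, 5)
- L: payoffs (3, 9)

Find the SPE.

SPE: (E, A, H); Outcome (6, 5)

Work:
Stage 3: P1 chooses H (6 vs 3)
Stage 2: P2: F->3, A->5 (anticipating H). Choose A
Stage 1: P1: O->4, E->6 (anticipating A, H). Choose E
SPE path: E -> A -> H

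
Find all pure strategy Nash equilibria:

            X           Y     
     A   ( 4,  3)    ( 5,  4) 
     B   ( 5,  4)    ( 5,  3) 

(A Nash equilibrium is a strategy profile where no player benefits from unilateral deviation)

Nash equilibrium: (A, Y), (B, X)

Work:
Best responses:
  P1 vs X: payoffs [4, 5] → best response B (payoff 5)
  P1 vs Y: payoffs [5, 5] → best response A/B (payoff 5)
  P2 vs A: payoffs [3, 4] → best response Y (payoff 4)
  P2 vs B: payoffs [4, 3] → best response X (payoff 4)
Mutual best responses: (A,Y), (B,X) → Nash equilibria.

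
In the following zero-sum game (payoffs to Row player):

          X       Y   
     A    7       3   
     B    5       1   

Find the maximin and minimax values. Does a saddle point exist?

Maximin = 3, Minimax = 3, Saddle: True

Work:
Row minimums: [3, 1] → maximin = 3
Column maximums: [7, 3] → minimax = 3
Saddle point exists! Game value = 3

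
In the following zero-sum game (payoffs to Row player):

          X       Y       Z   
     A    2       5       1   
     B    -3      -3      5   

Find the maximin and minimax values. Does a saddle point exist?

Maximin = 1, Minimax = 2, Saddle: False

Work:
Row minimums: [1, -3] → maximin = 1
Column maximums: [2, 5, 5] → minimax = 2
No saddle point (maximin ≠ minimax). Mixed strategy needed.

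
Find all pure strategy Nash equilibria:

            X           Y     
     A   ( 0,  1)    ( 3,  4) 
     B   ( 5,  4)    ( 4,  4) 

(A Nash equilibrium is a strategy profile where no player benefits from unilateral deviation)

Nash equilibrium: (B, X), (B, Y)

Work:
Best responses:
  P1 vs X: payoffs [0, 5] → best response B (payoff 5)
  P1 vs Y: payoffs [3, 4] → best response B (payoff 4)
  P2 vs A: payoffs [1, 4] → best response Y (payoff 4)
  P2 vs B: payoffs [4, 4] → best response X/Y (payoff 4)
Mutual best responses: (B,X), (B,Y) → Nash equilibria.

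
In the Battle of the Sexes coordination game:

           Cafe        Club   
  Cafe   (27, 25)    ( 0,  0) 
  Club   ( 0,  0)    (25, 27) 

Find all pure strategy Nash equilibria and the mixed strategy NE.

Pure NE: (Cafe, Cafe) and (Club, Club); Mixed NE: p = 0.5192, q = 0.4808

Work:
Check pure NE:
(Cafe, Cafe): (27, 25) - no unilateral deviation beneficial
(Club, Club): (25, 27) - no unilateral deviation beneficial
Mixed NE: P1 plays Cafe with p = 0.5192, P2 plays Cafe with q = 0.4808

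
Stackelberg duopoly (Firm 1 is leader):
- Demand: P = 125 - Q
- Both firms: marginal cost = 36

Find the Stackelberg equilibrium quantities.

q₁* (leader) = 44.5, q₂* (follower) = 22.25

Work:
Follower's reaction: q₂ = (a - c - q₁)/2
Leader substitutes: π₁ = q₁·(a - q₁ - (a-c-q₁)/2 - c)
FOC: q₁* = (125 - 36)/2 = 44.50
Then: q₂* = (125 - 36 - 44.5)/2 = 22.25
Leader has first-mover advantage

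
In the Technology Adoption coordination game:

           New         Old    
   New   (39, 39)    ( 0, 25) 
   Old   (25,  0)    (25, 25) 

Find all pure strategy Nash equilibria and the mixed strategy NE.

Pure NE: (New, New) and (Old, Old); Mixed NE: p = 0.641, q = 0.641

Work:
Check pure NE:
(New, New): (39, 39) - no unilateral deviation beneficial
(Old, Old): (25, 25) - no unilateral deviation beneficial
Mixed NE: P1 plays New with p = 0.641, P2 plays New with q = 0.641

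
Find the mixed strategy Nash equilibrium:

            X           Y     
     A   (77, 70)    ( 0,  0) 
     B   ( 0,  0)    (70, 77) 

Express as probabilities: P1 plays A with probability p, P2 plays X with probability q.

p = 0.5238, q = 0.4762

Work:
Find probabilities that make opponent indifferent:
P2 chooses q to make P1 indifferent between A and B
P1 chooses p to make P2 indifferent between X and Y
Mixed NE: P1 plays (A: 0.5238, B: 0.4762), P2 plays (X: 0.4762, Y: 0.5238)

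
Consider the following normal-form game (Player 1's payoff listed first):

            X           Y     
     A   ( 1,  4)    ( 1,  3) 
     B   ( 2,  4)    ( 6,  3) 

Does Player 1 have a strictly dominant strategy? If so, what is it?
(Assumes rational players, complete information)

Yes, Player 1's strictly dominant strategy is B

Work:
A strategy strictly dominates another if it gives a strictly higher payoff against every opponent action. Compare each pair of P1's strategies column-by-column:
  A vs B: [1 vs 2, 1 vs 6] → A does not strictly dominate B (column X: 1 ≤ 2)
  B vs A: [2 vs 1, 6 vs 1] → B strictly dominates A
B strictly dominates every other strategy → strictly dominant.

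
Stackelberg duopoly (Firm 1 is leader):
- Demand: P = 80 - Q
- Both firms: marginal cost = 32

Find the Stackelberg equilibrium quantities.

q₁* (leader) = 24.0, q₂* (follower) = 12.0

Work:
Follower's reaction: q₂ = (a - c - q₁)/2
Leader substitutes: π₁ = q₁·(a - q₁ - (a-c-q₁)/2 - c)
FOC: q₁* = (80 - 32)/2 = 24.00
Then: q₂* = (80 - 32 - 24.0)/2 = 12.00
Leader has first-mover advantage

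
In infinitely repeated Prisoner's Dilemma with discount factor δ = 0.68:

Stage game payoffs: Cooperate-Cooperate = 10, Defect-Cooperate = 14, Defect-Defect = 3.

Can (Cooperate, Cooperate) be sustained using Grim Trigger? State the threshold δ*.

δ* = 0.3636; since δ = 0.68 ≥ 0.3636, cooperation can be sustained

Work:
For Grim Trigger:
Cooperate forever: 10/(1-δ)
Defect then punished: 14 + 3·δ/(1-δ)
Need: 10/(1-δ) ≥ 14 + 3·δ/(1-δ)
Solving: δ ≥ (T-R)/(T-P) = (14-10)/(14-3) = 0.3636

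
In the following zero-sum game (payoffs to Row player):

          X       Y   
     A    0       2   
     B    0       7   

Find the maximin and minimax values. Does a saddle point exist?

Maximin = 0, Minimax = 0, Saddle: True

Work:
Row minimums: [0, 0] → maximin = 0
Column maximums: [0, 7] → minimax = 0
Saddle point exists! Game value = 0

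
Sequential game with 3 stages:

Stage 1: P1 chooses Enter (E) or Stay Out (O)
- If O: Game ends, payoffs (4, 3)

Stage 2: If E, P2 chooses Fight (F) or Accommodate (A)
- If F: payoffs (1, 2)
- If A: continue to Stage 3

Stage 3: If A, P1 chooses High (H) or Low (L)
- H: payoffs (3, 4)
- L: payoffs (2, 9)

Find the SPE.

SPE: (O, A, H); Outcome (4, 3)

Work:
Stage 3: P1 chooses H (3 vs 2)
Stage 2: P2: F->2, A->4 (anticipating H). Choose A
Stage 1: P1: O->4, E->3 (anticipating A, H). Choose O
SPE path: O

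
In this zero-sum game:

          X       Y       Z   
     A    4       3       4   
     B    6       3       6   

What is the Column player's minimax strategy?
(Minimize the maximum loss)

Column should play Y, value = 3

Work:
Column player minimizes Row's maximum payoff:
Column X: max payoff to Row = 6
Column Y: max payoff to Row = 3
Column Z: max payoff to Row = 6
Minimum is 3, achieved by column Y.
Minimax strategy: Y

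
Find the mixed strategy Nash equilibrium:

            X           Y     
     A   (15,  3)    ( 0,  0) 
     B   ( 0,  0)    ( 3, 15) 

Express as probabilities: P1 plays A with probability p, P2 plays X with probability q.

p = 0.8333, q = 0.1667

Work:
Find probabilities that make opponent indifferent:
P2 chooses q to make P1 indifferent between A and B
P1 chooses p to make P2 indifferent between X and Y
Mixed NE: P1 plays (A: 0.8333, B: 0.1667), P2 plays (X: 0.1667, Y: 0.8333)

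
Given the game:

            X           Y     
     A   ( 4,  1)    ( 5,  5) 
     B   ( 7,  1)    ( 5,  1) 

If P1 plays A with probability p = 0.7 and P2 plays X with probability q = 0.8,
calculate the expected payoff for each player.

E[P1] = 4.92, E[P2] = 1.56

Work:
E[P1] = p·q·π₁(A,X) + p·(1-q)·π₁(A,Y) + (1-p)·q·π₁(B,X) + (1-p)·(1-q)·π₁(B,Y)
= 0.7·0.8·4 + 0.7·0.2·5 + 0.3·0.8·7 + 0.3·0.2·5
= 4.92

E[P2] = 1.56 (similar calculation)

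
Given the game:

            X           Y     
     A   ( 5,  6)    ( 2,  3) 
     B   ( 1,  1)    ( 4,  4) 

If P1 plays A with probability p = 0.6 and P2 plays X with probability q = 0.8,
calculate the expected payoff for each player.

E[P1] = 3.28, E[P2] = 3.88

Work:
E[P1] = p·q·π₁(A,X) + p·(1-q)·π₁(A,Y) + (1-p)·q·π₁(B,X) + (1-p)·(1-q)·π₁(B,Y)
= 0.6·0.8·5 + 0.6·0.2·2 + 0.4·0.8·1 + 0.4·0.2·4
= 3.28

E[P2] = 3.88 (similar calculation)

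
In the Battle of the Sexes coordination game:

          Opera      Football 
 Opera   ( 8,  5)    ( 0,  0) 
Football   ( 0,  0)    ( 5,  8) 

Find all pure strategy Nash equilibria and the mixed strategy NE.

Pure NE: (Opera, Opera) and (Football, Football); Mixed NE: p = 0.6154, q = 0.3846

Work:
Check pure NE:
(Opera, Opera): (8, 5) - no unilateral deviation beneficial
(Football, Football): (5, 8) - no unilateral deviation beneficial
Mixed NE: P1 plays Opera with p = 0.6154, P2 plays Opera with q = 0.3846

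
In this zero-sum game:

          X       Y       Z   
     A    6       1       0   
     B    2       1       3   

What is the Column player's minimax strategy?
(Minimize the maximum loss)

Column should play Y, value = 1

Work:
Column player minimizes Row's maximum payoff:
Column X: max payoff to Row = 6
Column Y: max payoff to Row = 1
Column Z: max payoff to Row = 3
Minimum is 1, achieved by column Y.
Minimax strategy: Y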